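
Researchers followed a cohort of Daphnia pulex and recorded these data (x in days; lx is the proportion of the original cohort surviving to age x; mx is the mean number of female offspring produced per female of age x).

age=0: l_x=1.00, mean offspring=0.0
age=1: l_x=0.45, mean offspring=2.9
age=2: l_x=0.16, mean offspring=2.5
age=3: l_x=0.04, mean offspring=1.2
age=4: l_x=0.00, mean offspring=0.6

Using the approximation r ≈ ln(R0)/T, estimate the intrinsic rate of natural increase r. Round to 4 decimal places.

0.4375

R0 = Σ lx·mx = 0 + 1.305 + 0.4 + 0.048 + 0 = 1.753
Σ x·lx·mx = 2.249; T = 2.249/1.753 = 1.28294…
r ≈ ln(R0)/T = ln(1.753)/1.28294… = 0.437532… → 0.4375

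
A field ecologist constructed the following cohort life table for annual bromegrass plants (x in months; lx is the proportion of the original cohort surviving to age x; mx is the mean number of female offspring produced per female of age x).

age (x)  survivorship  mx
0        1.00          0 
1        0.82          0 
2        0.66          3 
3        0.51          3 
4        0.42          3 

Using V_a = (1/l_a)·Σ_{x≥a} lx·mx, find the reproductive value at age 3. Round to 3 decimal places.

5.471

lx·mx for x ≥ 3: 1.53, 1.26 → sum = 2.79
V_3 = 2.79 / l_3 = 2.79 / 0.51 = 5.470588… → 5.471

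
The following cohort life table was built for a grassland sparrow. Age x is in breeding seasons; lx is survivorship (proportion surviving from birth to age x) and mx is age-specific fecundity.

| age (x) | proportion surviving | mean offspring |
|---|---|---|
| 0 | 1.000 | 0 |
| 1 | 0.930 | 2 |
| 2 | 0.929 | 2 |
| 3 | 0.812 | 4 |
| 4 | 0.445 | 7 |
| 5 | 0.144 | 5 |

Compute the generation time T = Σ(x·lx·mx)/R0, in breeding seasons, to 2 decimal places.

lx·mx: 0, 1.86, 1.858, 3.248, 3.115, 0.72 → R0 = 10.801
x·lx·mx: 0, 1.86, 3.716, 9.744, 12.46, 3.6 → Σ = 31.38
T = 31.38 / 10.801 = 2.905287… → 2.91

2.91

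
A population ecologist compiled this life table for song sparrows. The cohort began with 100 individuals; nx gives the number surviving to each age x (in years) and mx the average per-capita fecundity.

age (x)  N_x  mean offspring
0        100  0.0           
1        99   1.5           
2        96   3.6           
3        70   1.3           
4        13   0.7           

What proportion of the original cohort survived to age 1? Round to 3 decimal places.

l_1 = n_1/n_0 = 99/100 = 0.99 → 0.990

0.990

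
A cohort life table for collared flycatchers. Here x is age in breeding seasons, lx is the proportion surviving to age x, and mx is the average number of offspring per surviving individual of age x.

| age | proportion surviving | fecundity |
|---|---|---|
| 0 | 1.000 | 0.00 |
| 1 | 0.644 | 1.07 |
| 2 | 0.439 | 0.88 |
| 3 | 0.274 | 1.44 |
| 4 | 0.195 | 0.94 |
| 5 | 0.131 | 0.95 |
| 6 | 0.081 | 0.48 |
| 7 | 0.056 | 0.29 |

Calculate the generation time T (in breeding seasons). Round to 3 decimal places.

2.372

lx·mx: 0, 0.68908, 0.38632, 0.39456, 0.1833, 0.12445, 0.03888, 0.01624 → R0 = 1.83283
x·lx·mx: 0, 0.68908, 0.77264, 1.18368, 0.7332, 0.62225, 0.23328, 0.11368 → Σ = 4.34781
T = 4.34781 / 1.83283 = 2.372184… → 2.372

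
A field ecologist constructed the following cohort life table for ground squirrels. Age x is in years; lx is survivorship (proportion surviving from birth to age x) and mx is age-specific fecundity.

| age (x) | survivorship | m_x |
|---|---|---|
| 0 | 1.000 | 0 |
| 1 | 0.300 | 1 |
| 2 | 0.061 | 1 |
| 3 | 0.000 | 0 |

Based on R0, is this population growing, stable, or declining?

declining

R0 = Σ lx·mx = 0 + 0.3 + 0.061 + 0 = 0.361
R0 < 1, so the population is declining.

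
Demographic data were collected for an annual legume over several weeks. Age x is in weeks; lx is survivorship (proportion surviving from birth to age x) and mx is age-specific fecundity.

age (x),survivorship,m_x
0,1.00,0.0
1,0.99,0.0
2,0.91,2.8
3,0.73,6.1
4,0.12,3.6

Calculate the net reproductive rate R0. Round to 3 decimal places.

7.433

lx·mx by age: 0, 0, 2.548, 4.453, 0.432
R0 = Σ lx·mx = 7.433 → 7.433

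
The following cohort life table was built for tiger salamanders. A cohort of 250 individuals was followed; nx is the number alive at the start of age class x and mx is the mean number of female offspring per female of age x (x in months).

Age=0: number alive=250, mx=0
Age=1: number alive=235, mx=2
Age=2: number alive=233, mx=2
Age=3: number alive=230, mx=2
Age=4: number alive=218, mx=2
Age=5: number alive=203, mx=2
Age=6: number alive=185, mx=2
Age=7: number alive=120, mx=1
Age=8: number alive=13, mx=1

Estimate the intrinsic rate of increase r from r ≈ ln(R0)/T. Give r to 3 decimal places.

0.675

lx = nx/n0 = nx/250: 1, 0.94, 0.932, 0.92, 0.872, 0.812, 0.74, 0.48, 0.052
R0 = Σ lx·mx = 0 + 1.88 + 1.864 + 1.84 + 1.744 + 1.624 + 1.48 + 0.48 + 0.052 = 10.964
Σ x·lx·mx = 38.88; T = 38.88/10.964 = 3.54615…
r ≈ ln(R0)/T = ln(10.964)/3.54615… = 0.67527… → 0.675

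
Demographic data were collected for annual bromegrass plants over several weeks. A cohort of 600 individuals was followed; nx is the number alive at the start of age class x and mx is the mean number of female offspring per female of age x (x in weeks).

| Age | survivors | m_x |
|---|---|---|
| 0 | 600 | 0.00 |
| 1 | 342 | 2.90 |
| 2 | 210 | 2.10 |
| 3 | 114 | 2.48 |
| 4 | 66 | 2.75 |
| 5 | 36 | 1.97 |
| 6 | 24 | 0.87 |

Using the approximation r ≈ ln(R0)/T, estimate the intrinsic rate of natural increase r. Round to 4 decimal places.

0.6068

lx = nx/n0 = nx/600: 1, 0.57, 0.35, 0.19, 0.11, 0.06, 0.04
R0 = Σ lx·mx = 0 + 1.653 + 0.735 + 0.4712 + 0.3025 + 0.1182 + 0.0348 = 3.3147
Σ x·lx·mx = 6.5464; T = 6.5464/3.3147 = 1.97496…
r ≈ ln(R0)/T = ln(3.3147)/1.97496… = 0.60678… → 0.6068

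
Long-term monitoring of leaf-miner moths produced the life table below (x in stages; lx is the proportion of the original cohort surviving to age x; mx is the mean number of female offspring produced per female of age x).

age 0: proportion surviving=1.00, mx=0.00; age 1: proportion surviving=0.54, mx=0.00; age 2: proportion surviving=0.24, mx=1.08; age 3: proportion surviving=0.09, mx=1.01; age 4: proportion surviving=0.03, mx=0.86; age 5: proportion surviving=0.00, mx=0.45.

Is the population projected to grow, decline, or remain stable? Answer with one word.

declining

R0 = Σ lx·mx = 0 + 0 + 0.2592 + 0.0909 + 0.0258 + 0 = 0.3759
R0 < 1, so the population is declining.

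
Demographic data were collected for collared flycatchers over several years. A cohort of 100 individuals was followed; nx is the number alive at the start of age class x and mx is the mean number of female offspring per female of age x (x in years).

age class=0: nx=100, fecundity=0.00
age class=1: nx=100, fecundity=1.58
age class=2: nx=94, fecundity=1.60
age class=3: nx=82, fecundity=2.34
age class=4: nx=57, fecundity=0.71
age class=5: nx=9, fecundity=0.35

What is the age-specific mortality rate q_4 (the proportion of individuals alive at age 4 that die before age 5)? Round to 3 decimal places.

0.842

lx = nx/n0 = nx/100: 1, 1, 0.94, 0.82, 0.57, 0.09
q_4 = (l_4 − l_5) / l_4 = (0.57 − 0.09) / 0.57
     = 0.48 / 0.57 = 0.842105… → 0.842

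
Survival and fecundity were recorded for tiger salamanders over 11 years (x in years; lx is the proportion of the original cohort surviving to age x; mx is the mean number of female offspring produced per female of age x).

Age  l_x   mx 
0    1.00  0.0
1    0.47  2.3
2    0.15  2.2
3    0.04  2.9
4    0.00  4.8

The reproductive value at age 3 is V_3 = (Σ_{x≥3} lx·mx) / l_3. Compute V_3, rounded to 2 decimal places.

2.90

lx·mx for x ≥ 3: 0.116, 0 → sum = 0.116
V_3 = 0.116 / l_3 = 0.116 / 0.04 = 2.9 → 2.90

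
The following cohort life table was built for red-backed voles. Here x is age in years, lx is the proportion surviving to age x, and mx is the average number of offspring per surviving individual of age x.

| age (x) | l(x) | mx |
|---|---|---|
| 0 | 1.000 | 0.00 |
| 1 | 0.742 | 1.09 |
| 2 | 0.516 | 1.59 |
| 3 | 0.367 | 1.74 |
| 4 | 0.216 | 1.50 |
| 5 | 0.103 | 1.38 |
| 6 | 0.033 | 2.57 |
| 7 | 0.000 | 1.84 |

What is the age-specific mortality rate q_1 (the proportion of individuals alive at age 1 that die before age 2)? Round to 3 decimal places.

q_1 = (l_1 − l_2) / l_1 = (0.742 − 0.516) / 0.742
     = 0.226 / 0.742 = 0.304582… → 0.305

0.305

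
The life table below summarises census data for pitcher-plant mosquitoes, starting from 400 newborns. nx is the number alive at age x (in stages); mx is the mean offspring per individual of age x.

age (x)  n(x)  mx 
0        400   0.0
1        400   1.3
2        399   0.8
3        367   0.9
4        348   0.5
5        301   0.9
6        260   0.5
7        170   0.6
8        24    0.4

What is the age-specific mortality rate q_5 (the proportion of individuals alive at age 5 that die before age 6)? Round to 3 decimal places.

lx = nx/n0 = nx/400: 1, 1, 0.9975, 0.9175, 0.87, 0.7525, 0.65, 0.425, 0.06
q_5 = (l_5 − l_6) / l_5 = (0.7525 − 0.65) / 0.7525
     = 0.1025 / 0.7525 = 0.136213… → 0.136

0.136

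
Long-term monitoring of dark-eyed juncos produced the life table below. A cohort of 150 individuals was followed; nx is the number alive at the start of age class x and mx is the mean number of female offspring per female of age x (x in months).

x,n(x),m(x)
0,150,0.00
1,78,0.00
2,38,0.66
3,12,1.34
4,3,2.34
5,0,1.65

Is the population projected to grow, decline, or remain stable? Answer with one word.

declining

lx = nx/n0 = nx/150: 1, 0.52, 0.25333…, 0.08, 0.02, 0
R0 = Σ lx·mx = 0 + 0 + 0.1672… + 0.1072 + 0.0468 + 0 = 0.3212…
R0 < 1, so the population is declining.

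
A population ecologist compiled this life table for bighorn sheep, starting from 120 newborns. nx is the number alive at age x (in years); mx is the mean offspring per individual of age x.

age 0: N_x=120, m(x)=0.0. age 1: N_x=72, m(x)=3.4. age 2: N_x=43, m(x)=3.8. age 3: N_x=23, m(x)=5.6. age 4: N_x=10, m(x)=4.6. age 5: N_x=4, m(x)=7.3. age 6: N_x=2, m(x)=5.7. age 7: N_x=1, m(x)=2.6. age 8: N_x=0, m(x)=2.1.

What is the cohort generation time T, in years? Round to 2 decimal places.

lx = nx/n0 = nx/120: 1, 0.6, 0.35833…, 0.19167…, 0.08333…, 0.03333…, 0.01667…, 0.00833…, 0
lx·mx: 0, 2.04, 1.361667…, 1.073333…, 0.383333…, 0.243333…, 0.095…, 0.021667…, 0 → R0 = 5.218333…
x·lx·mx: 0, 2.04, 2.723333…, 3.22…, 1.533333…, 1.216667…, 0.57…, 0.151667…, 0 → Σ = 11.455…
T = 11.455… / 5.218333… = 2.195145… → 2.20

2.20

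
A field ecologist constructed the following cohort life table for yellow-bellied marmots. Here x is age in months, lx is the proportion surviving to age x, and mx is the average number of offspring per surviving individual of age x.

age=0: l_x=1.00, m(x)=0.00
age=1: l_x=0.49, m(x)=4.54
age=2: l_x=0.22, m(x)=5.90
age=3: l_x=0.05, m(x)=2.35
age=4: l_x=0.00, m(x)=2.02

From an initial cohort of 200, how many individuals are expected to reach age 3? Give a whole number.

10

Expected survivors = N0 · l_3 = 200 × 0.05 = 10 → 10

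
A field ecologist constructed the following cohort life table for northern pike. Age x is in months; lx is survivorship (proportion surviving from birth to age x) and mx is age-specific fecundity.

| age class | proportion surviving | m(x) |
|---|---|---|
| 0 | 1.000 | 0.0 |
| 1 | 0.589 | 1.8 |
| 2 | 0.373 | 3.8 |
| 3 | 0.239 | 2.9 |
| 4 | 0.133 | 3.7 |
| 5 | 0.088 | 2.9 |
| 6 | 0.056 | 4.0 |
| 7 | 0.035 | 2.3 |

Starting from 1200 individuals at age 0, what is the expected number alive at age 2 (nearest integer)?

Expected survivors = N0 · l_2 = 1200 × 0.373 = 447.6 → 448

448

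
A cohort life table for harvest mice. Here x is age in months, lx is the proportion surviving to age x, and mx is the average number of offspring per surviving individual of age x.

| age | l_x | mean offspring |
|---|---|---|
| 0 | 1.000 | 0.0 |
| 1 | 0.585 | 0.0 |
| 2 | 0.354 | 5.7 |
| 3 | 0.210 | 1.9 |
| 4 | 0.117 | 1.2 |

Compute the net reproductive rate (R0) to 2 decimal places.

lx·mx by age: 0, 0, 2.0178, 0.399, 0.1404
R0 = Σ lx·mx = 2.5572 → 2.56

2.56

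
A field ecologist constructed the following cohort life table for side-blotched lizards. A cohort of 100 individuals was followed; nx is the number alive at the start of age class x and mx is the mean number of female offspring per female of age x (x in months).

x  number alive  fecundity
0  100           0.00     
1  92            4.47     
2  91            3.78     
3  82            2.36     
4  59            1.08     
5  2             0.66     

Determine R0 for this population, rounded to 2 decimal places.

10.14

lx = nx/n0 = nx/100: 1, 0.92, 0.91, 0.82, 0.59, 0.02
lx·mx by age: 0, 4.1124, 3.4398, 1.9352, 0.6372, 0.0132
R0 = Σ lx·mx = 10.1378 → 10.14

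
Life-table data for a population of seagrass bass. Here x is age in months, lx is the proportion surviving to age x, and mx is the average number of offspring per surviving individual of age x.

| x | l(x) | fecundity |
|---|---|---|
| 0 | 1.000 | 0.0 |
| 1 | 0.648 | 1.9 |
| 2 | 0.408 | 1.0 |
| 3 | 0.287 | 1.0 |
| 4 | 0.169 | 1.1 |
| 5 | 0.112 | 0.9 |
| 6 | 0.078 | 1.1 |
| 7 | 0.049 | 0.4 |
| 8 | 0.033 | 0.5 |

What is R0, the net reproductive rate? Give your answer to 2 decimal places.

2.33

lx·mx by age: 0, 1.2312, 0.408, 0.287, 0.1859, 0.1008, 0.0858, 0.0196, 0.0165
R0 = Σ lx·mx = 2.3348 → 2.33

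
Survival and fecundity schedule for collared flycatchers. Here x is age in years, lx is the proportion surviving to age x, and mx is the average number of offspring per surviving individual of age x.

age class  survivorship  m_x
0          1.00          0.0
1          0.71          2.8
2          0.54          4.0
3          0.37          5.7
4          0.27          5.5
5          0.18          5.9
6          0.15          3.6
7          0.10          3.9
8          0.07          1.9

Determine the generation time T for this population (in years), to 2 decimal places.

3.13

lx·mx: 0, 1.988, 2.16, 2.109, 1.485, 1.062, 0.54, 0.39, 0.133 → R0 = 9.867
x·lx·mx: 0, 1.988, 4.32, 6.327, 5.94, 5.31, 3.24, 2.73, 1.064 → Σ = 30.919
T = 30.919 / 9.867 = 3.133577… → 3.13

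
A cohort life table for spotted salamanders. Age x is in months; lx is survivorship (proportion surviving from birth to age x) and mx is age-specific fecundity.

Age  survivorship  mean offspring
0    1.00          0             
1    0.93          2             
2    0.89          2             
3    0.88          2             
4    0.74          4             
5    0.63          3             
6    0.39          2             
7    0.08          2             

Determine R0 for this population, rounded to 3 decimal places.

lx·mx by age: 0, 1.86, 1.78, 1.76, 2.96, 1.89, 0.78, 0.16
R0 = Σ lx·mx = 11.19 → 11.190

11.190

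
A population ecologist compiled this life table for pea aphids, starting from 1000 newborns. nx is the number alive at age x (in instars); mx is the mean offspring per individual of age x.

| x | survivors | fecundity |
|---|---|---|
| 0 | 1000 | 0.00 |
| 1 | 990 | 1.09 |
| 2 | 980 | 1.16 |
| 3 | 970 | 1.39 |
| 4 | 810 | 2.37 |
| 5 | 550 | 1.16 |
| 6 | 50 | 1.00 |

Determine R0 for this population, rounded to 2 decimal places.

6.17

lx = nx/n0 = nx/1000: 1, 0.99, 0.98, 0.97, 0.81, 0.55, 0.05
lx·mx by age: 0, 1.0791, 1.1368, 1.3483, 1.9197, 0.638, 0.05
R0 = Σ lx·mx = 6.1719 → 6.17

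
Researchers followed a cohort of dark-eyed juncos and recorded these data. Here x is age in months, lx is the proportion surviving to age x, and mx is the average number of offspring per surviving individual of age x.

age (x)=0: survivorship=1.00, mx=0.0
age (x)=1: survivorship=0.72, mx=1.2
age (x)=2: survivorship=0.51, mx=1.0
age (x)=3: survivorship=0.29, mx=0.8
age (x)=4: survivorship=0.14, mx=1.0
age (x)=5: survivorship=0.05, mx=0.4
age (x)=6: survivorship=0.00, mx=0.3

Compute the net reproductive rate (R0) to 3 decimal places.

1.766

lx·mx by age: 0, 0.864, 0.51, 0.232, 0.14, 0.02, 0
R0 = Σ lx·mx = 1.766 → 1.766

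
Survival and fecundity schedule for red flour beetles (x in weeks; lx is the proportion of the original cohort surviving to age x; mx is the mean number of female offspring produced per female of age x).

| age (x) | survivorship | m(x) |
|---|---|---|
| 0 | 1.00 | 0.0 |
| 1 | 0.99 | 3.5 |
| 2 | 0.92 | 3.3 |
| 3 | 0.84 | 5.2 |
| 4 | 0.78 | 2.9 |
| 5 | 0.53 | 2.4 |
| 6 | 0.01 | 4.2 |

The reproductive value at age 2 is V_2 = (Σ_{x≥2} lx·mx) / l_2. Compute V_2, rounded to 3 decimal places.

11.935

lx·mx for x ≥ 2: 3.036, 4.368, 2.262, 1.272, 0.042 → sum = 10.98
V_2 = 10.98 / l_2 = 10.98 / 0.92 = 11.934783… → 11.935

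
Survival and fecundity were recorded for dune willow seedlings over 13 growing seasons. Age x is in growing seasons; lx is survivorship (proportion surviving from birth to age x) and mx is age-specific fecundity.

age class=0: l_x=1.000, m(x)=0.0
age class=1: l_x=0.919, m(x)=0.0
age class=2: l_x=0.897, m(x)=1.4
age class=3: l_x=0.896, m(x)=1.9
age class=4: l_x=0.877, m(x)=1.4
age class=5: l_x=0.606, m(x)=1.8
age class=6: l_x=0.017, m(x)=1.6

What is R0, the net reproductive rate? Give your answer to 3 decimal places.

lx·mx by age: 0, 0, 1.2558, 1.7024, 1.2278, 1.0908, 0.0272
R0 = Σ lx·mx = 5.304 → 5.304

5.304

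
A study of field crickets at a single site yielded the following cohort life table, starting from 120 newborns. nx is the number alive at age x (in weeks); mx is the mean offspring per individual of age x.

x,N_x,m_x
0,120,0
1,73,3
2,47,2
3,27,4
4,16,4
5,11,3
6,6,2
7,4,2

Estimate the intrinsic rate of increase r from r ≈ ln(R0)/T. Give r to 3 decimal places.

lx = nx/n0 = nx/120: 1, 0.60833…, 0.39167…, 0.225, 0.13333…, 0.09167…, 0.05, 0.03333…
R0 = Σ lx·mx = 0 + 1.825… + 0.78333… + 0.9 + 0.53333… + 0.275… + 0.1 + 0.06667… = 4.483333…
Σ x·lx·mx = 10.666667…; T = 10.666667…/4.483333… = 2.37918…
r ≈ ln(R0)/T = ln(4.483333…)/2.37918… = 0.63062… → 0.631

0.631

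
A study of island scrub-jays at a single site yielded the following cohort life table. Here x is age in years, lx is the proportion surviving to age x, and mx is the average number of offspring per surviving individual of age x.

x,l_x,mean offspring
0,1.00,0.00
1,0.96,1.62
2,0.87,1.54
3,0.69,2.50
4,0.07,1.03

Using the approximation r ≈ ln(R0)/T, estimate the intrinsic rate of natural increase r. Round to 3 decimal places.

0.748

R0 = Σ lx·mx = 0 + 1.5552 + 1.3398 + 1.725 + 0.0721 = 4.6921
Σ x·lx·mx = 9.6982; T = 9.6982/4.6921 = 2.06692…
r ≈ ln(R0)/T = ln(4.6921)/2.06692… = 0.74791… → 0.748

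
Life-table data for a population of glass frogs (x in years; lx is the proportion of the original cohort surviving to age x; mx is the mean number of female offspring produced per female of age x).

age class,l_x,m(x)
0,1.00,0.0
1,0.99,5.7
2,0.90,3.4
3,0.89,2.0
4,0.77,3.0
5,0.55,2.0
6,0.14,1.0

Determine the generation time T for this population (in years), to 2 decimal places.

2.33

lx·mx: 0, 5.643, 3.06, 1.78, 2.31, 1.1, 0.14 → R0 = 14.033
x·lx·mx: 0, 5.643, 6.12, 5.34, 9.24, 5.5, 0.84 → Σ = 32.683
T = 32.683 / 14.033 = 2.32901… → 2.33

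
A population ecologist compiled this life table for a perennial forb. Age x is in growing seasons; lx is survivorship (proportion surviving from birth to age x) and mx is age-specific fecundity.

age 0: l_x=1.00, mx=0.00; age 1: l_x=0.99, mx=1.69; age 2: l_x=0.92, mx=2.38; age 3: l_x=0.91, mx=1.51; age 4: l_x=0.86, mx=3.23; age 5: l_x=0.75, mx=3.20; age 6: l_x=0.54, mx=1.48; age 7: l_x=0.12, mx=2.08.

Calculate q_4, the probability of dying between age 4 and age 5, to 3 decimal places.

0.128

q_4 = (l_4 − l_5) / l_4 = (0.86 − 0.75) / 0.86
     = 0.11 / 0.86 = 0.127907… → 0.128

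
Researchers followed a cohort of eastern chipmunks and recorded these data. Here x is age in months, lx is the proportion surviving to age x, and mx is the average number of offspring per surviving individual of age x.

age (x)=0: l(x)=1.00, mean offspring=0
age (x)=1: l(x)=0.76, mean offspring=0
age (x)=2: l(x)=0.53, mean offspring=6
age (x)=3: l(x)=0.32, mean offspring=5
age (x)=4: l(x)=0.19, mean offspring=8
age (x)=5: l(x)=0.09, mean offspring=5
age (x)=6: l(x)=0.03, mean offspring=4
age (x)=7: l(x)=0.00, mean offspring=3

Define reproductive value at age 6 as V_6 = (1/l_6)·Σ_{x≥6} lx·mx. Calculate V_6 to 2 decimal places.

lx·mx for x ≥ 6: 0.12, 0 → sum = 0.12
V_6 = 0.12 / l_6 = 0.12 / 0.03 = 4 → 4.00

4.00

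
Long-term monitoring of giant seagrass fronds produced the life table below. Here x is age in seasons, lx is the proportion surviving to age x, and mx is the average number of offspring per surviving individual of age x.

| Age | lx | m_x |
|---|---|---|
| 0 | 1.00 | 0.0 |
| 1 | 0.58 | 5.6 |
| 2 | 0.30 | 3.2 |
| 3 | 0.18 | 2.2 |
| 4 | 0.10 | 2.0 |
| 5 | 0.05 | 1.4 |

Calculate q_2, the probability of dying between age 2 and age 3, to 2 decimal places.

q_2 = (l_2 − l_3) / l_2 = (0.3 − 0.18) / 0.3
     = 0.12 / 0.3 = 0.4 → 0.40

0.40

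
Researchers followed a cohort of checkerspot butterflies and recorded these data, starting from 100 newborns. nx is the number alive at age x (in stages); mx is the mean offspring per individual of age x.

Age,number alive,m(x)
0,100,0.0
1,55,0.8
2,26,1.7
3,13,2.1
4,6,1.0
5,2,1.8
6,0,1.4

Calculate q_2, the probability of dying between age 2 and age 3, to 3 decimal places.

0.500

lx = nx/n0 = nx/100: 1, 0.55, 0.26, 0.13, 0.06, 0.02, 0
q_2 = (l_2 − l_3) / l_2 = (0.26 − 0.13) / 0.26
     = 0.13 / 0.26 = 0.5 → 0.500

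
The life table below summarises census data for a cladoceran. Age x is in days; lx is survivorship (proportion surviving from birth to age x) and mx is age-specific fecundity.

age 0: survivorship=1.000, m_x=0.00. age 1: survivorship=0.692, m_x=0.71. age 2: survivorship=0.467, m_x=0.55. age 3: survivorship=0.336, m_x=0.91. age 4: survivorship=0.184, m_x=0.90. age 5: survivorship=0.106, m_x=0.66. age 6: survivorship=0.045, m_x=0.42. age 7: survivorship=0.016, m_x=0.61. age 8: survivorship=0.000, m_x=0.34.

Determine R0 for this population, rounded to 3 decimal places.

1.318

lx·mx by age: 0, 0.49132, 0.25685, 0.30576, 0.1656, 0.06996, 0.0189, 0.00976, 0
R0 = Σ lx·mx = 1.31815 → 1.318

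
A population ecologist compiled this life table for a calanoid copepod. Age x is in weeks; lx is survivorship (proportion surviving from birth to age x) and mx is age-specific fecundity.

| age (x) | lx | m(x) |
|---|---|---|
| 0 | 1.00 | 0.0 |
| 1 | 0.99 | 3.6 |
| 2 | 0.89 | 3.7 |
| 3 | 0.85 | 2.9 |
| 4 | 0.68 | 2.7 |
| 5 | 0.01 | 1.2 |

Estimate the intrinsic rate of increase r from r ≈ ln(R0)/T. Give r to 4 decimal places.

R0 = Σ lx·mx = 0 + 3.564 + 3.293 + 2.465 + 1.836 + 0.012 = 11.17
Σ x·lx·mx = 24.949; T = 24.949/11.17 = 2.23357…
r ≈ ln(R0)/T = ln(11.17)/2.23357… = 1.080436… → 1.0804

1.0804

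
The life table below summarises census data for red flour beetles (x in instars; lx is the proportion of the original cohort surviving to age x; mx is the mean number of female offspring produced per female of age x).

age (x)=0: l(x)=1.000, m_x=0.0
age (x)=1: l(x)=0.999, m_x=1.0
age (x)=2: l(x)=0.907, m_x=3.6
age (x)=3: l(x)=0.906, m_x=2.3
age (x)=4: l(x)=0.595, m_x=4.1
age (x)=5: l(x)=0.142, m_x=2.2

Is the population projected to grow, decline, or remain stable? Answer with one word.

growing

R0 = Σ lx·mx = 0 + 0.999 + 3.2652 + 2.0838 + 2.4395 + 0.3124 = 9.0999
R0 > 1, so the population is growing.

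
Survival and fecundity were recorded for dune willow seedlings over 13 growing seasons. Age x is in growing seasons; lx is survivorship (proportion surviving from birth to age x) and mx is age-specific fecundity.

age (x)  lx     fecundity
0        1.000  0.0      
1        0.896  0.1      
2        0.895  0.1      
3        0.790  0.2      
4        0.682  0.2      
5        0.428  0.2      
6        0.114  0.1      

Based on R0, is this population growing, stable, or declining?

R0 = Σ lx·mx = 0 + 0.0896 + 0.0895 + 0.158 + 0.1364 + 0.0856 + 0.0114 = 0.5705
R0 < 1, so the population is declining.

declining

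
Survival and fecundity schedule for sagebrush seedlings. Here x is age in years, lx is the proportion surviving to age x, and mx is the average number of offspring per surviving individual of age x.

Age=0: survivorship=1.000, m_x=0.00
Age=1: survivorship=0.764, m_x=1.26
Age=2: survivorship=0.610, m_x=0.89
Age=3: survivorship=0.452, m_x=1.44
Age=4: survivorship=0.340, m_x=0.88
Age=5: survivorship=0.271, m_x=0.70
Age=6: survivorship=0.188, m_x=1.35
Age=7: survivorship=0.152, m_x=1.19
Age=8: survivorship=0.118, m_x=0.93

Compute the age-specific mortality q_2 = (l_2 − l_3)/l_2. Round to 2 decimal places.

q_2 = (l_2 − l_3) / l_2 = (0.61 − 0.452) / 0.61
     = 0.158 / 0.61 = 0.259016… → 0.26

0.26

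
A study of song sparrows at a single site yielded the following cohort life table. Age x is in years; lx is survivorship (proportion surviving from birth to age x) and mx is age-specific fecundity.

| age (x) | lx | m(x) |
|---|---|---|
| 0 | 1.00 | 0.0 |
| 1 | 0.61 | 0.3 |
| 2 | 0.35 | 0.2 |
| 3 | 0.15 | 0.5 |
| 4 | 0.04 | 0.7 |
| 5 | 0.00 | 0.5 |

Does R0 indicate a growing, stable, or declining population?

declining

R0 = Σ lx·mx = 0 + 0.183 + 0.07 + 0.075 + 0.028 + 0 = 0.356
R0 < 1, so the population is declining.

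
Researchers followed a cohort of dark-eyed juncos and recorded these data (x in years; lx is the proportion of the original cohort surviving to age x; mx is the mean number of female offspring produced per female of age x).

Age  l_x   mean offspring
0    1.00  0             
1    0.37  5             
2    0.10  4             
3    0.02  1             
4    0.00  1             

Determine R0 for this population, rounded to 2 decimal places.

lx·mx by age: 0, 1.85, 0.4, 0.02, 0
R0 = Σ lx·mx = 2.27 → 2.27

2.27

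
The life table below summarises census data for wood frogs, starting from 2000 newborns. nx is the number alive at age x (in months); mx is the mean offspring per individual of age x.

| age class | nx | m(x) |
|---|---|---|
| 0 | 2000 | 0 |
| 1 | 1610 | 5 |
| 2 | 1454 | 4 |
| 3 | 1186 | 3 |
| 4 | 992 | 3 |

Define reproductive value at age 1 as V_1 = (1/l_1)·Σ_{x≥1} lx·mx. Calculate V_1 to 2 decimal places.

lx = nx/n0 = nx/2000: 1, 0.805, 0.727, 0.593, 0.496
lx·mx for x ≥ 1: 4.025, 2.908, 1.779, 1.488 → sum = 10.2
V_1 = 10.2 / l_1 = 10.2 / 0.805 = 12.670807… → 12.67

12.67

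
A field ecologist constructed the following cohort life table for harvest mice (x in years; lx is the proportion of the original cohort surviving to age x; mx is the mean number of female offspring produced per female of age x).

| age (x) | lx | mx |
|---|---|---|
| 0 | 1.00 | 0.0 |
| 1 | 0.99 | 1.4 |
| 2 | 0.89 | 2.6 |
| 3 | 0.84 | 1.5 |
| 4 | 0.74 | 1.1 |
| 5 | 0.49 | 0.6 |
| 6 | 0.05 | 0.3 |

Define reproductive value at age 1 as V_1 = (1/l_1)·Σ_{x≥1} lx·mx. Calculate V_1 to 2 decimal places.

lx·mx for x ≥ 1: 1.386, 2.314, 1.26, 0.814, 0.294, 0.015 → sum = 6.083
V_1 = 6.083 / l_1 = 6.083 / 0.99 = 6.144444… → 6.14

6.14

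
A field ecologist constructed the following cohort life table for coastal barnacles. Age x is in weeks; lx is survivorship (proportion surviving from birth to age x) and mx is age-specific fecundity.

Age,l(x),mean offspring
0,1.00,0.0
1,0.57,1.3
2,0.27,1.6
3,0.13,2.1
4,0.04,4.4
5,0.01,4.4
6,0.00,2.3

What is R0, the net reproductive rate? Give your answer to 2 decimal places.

1.67

lx·mx by age: 0, 0.741, 0.432, 0.273, 0.176, 0.044, 0
R0 = Σ lx·mx = 1.666 → 1.67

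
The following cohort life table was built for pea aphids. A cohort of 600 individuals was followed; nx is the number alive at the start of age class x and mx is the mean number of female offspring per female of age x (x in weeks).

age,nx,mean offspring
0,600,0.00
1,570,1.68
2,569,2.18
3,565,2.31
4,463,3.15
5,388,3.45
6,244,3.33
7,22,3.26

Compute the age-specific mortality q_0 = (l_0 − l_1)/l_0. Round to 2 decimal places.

lx = nx/n0 = nx/600: 1, 0.95, 0.94833…, 0.94167…, 0.77167…, 0.64667…, 0.40667…, 0.03667…
q_0 = (l_0 − l_1) / l_0 = (1 − 0.95) / 1
     = 0.05 / 1 = 0.05 → 0.05

0.05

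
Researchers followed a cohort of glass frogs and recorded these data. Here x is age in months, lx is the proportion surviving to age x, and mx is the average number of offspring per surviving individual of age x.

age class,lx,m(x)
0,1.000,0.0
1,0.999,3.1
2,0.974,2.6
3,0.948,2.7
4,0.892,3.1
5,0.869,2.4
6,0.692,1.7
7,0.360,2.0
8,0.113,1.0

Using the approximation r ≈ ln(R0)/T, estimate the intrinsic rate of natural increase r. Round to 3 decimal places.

R0 = Σ lx·mx = 0 + 3.0969 + 2.5324 + 2.5596 + 2.7652 + 2.0856 + 1.1764 + 0.72 + 0.113 = 15.0491
Σ x·lx·mx = 50.3317; T = 50.3317/15.0491 = 3.3445…
r ≈ ln(R0)/T = ln(15.0491)/3.3445… = 0.81068… → 0.811

0.811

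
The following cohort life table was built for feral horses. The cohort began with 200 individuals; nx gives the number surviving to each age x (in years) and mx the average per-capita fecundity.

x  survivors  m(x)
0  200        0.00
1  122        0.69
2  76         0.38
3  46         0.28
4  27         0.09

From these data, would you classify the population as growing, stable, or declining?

declining

lx = nx/n0 = nx/200: 1, 0.61, 0.38, 0.23, 0.135
R0 = Σ lx·mx = 0 + 0.4209 + 0.1444 + 0.0644 + 0.01215 = 0.64185
R0 < 1, so the population is declining.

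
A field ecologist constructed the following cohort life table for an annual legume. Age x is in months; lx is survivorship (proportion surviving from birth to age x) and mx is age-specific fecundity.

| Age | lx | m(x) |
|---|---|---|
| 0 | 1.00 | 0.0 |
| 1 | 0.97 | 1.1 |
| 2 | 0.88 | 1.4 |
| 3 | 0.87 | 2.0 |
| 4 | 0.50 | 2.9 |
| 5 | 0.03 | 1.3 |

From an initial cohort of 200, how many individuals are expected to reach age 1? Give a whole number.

Expected survivors = N0 · l_1 = 200 × 0.97 = 194 → 194

194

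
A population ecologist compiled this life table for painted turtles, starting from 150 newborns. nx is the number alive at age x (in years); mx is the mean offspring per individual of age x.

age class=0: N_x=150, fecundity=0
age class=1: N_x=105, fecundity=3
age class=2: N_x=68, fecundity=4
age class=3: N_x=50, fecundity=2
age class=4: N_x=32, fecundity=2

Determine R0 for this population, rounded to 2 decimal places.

5.01

lx = nx/n0 = nx/150: 1, 0.7, 0.45333…, 0.33333…, 0.21333…
lx·mx by age: 0, 2.1, 1.813333…, 0.666667…, 0.426667…
R0 = Σ lx·mx = 5.006667… → 5.01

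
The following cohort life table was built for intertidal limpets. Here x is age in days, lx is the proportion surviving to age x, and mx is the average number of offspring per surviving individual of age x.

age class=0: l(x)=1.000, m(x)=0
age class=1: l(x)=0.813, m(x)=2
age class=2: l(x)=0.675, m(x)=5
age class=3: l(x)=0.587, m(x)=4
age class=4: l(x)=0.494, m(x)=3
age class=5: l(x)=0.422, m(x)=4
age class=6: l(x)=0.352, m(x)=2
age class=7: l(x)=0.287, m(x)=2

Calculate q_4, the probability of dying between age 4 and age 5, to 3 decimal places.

q_4 = (l_4 − l_5) / l_4 = (0.494 − 0.422) / 0.494
     = 0.072 / 0.494 = 0.145749… → 0.146

0.146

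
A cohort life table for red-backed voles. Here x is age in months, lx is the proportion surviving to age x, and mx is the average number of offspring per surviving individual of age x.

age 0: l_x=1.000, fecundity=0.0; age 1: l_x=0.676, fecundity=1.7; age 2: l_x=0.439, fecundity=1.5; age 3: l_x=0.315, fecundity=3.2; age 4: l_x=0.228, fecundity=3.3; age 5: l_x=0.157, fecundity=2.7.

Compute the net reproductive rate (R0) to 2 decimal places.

3.99

lx·mx by age: 0, 1.1492, 0.6585, 1.008, 0.7524, 0.4239
R0 = Σ lx·mx = 3.992 → 3.99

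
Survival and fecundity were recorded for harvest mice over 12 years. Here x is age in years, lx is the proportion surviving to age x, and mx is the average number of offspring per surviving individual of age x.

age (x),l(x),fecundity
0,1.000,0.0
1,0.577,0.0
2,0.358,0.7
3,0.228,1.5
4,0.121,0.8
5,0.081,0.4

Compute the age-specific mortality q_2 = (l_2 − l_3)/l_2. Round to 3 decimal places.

0.363

q_2 = (l_2 − l_3) / l_2 = (0.358 − 0.228) / 0.358
     = 0.13 / 0.358 = 0.363128… → 0.363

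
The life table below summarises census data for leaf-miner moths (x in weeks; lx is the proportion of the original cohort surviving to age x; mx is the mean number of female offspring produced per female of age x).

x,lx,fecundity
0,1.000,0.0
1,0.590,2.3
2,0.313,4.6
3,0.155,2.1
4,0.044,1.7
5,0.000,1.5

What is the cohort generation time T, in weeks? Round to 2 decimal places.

lx·mx: 0, 1.357, 1.4398, 0.3255, 0.0748, 0 → R0 = 3.1971
x·lx·mx: 0, 1.357, 2.8796, 0.9765, 0.2992, 0 → Σ = 5.5123
T = 5.5123 / 3.1971 = 1.724156… → 1.72

1.72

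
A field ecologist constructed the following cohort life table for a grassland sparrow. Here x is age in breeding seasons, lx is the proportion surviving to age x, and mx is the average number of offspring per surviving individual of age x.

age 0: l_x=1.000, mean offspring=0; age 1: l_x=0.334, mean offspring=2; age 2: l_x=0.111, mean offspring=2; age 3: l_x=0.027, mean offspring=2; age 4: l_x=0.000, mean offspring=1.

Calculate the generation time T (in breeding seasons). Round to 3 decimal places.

1.350

lx·mx: 0, 0.668, 0.222, 0.054, 0 → R0 = 0.944
x·lx·mx: 0, 0.668, 0.444, 0.162, 0 → Σ = 1.274
T = 1.274 / 0.944 = 1.349576… → 1.350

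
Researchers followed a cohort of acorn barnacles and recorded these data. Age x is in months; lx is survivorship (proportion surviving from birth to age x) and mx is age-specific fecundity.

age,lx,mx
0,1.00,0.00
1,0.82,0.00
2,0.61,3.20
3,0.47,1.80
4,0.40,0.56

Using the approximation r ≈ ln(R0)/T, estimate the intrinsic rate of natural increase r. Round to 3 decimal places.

0.455

R0 = Σ lx·mx = 0 + 0 + 1.952 + 0.846 + 0.224 = 3.022
Σ x·lx·mx = 7.338; T = 7.338/3.022 = 2.42819…
r ≈ ln(R0)/T = ln(3.022)/2.42819… = 0.45545… → 0.455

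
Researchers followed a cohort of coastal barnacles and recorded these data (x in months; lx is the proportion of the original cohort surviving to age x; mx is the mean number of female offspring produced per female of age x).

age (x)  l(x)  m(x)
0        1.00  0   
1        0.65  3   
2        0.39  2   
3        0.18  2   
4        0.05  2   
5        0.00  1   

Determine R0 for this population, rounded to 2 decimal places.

lx·mx by age: 0, 1.95, 0.78, 0.36, 0.1, 0
R0 = Σ lx·mx = 3.19 → 3.19

3.19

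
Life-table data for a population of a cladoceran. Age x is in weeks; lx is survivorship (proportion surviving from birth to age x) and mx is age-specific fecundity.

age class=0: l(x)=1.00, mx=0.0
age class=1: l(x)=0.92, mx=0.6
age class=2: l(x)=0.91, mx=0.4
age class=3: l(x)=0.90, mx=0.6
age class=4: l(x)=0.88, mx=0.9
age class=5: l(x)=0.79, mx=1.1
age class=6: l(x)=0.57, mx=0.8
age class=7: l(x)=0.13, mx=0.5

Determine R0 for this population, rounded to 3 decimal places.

3.638

lx·mx by age: 0, 0.552, 0.364, 0.54, 0.792, 0.869, 0.456, 0.065
R0 = Σ lx·mx = 3.638 → 3.638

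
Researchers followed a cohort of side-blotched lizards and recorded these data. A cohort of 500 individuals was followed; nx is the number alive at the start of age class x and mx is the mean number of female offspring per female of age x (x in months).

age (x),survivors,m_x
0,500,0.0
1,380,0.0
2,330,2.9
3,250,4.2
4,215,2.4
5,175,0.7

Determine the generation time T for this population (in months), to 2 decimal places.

lx = nx/n0 = nx/500: 1, 0.76, 0.66, 0.5, 0.43, 0.35
lx·mx: 0, 0, 1.914, 2.1, 1.032, 0.245 → R0 = 5.291
x·lx·mx: 0, 0, 3.828, 6.3, 4.128, 1.225 → Σ = 15.481
T = 15.481 / 5.291 = 2.925912… → 2.93

2.93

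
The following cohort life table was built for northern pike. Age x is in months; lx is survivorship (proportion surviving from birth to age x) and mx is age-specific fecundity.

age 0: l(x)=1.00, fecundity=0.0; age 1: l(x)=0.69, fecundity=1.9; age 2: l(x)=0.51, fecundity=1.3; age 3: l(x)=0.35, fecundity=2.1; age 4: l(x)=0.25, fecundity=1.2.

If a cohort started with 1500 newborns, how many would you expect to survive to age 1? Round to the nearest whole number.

Expected survivors = N0 · l_1 = 1500 × 0.69 = 1035 → 1035

1035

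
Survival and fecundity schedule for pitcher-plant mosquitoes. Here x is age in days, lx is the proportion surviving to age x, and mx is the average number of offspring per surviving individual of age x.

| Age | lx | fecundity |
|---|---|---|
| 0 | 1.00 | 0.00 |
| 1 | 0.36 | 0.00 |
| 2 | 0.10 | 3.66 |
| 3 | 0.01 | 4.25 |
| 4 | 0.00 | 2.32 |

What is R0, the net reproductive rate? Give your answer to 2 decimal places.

lx·mx by age: 0, 0, 0.366, 0.0425, 0
R0 = Σ lx·mx = 0.4085 → 0.41

0.41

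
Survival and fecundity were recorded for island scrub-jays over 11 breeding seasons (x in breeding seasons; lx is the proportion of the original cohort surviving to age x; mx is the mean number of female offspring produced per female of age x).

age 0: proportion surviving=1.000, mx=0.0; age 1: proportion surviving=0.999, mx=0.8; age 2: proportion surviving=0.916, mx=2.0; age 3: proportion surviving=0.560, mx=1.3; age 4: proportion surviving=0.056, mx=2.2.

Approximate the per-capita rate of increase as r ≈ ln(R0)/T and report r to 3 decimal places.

0.609

R0 = Σ lx·mx = 0 + 0.7992 + 1.832 + 0.728 + 0.1232 = 3.4824
Σ x·lx·mx = 7.14; T = 7.14/3.4824 = 2.05031…
r ≈ ln(R0)/T = ln(3.4824)/2.05031… = 0.60855… → 0.609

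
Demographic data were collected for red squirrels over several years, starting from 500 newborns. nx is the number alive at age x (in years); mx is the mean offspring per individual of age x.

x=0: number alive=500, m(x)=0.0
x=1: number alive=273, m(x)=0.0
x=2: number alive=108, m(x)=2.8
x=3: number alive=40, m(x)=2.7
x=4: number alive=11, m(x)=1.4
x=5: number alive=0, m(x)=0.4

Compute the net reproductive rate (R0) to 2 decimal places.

0.85

lx = nx/n0 = nx/500: 1, 0.546, 0.216, 0.08, 0.022, 0
lx·mx by age: 0, 0, 0.6048, 0.216, 0.0308, 0
R0 = Σ lx·mx = 0.8516 → 0.85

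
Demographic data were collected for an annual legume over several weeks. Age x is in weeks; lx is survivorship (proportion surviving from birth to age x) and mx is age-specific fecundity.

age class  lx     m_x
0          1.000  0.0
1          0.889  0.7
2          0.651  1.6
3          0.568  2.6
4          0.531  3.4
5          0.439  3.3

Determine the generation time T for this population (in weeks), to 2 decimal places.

3.38

lx·mx: 0, 0.6223, 1.0416, 1.4768, 1.8054, 1.4487 → R0 = 6.3948
x·lx·mx: 0, 0.6223, 2.0832, 4.4304, 7.2216, 7.2435 → Σ = 21.601
T = 21.601 / 6.3948 = 3.377901… → 3.38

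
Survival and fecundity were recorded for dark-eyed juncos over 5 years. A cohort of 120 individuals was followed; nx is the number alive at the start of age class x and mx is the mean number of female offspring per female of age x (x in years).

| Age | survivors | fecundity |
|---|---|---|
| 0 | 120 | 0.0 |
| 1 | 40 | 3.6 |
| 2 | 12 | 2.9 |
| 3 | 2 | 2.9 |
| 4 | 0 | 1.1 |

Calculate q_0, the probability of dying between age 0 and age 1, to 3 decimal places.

0.667

lx = nx/n0 = nx/120: 1, 0.33333…, 0.1, 0.01667…, 0
q_0 = (l_0 − l_1) / l_0 = (1 − 0.333333…) / 1
     = 0.666667… / 1 = 0.666667… → 0.667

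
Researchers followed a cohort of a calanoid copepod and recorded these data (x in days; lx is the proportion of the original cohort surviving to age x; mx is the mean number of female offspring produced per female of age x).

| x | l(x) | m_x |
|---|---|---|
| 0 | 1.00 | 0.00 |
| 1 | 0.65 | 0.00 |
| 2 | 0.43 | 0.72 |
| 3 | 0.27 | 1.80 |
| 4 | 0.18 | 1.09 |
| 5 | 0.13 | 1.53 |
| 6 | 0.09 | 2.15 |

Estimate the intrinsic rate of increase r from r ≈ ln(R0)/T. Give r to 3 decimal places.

R0 = Σ lx·mx = 0 + 0 + 0.3096 + 0.486 + 0.1962 + 0.1989 + 0.1935 = 1.3842
Σ x·lx·mx = 5.0175; T = 5.0175/1.3842 = 3.62484…
r ≈ ln(R0)/T = ln(1.3842)/3.62484… = 0.08969… → 0.090

0.090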